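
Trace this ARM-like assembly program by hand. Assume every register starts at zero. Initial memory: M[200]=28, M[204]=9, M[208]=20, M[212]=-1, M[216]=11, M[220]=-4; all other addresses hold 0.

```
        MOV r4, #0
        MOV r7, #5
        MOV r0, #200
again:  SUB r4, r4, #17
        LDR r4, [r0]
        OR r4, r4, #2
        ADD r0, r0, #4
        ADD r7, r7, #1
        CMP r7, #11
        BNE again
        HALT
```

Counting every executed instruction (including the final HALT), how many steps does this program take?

after MOV r4, #0: r4=0
after MOV r7, #5: r7=5
after MOV r0, #200: r0=200
after SUB r4, r4, #17: r4=0-17=-17
after LDR r4, [r0]: r4=M[200]=28
after OR r4, r4, #2: r4=28|2=30
after ADD r0, r0, #4: r0=200+4=204
after ADD r7, r7, #1: r7=5+1=6
CMP r7, #11  (cmp 6,11)
BNE again: taken
after SUB r4, r4, #17: r4=30-17=13
after LDR r4, [r0]: r4=M[204]=9
after OR r4, r4, #2: r4=9|2=11
after ADD r0, r0, #4: r0=204+4=208
after ADD r7, r7, #1: r7=6+1=7
CMP r7, #11  (cmp 7,11)
BNE again: taken
after SUB r4, r4, #17: r4=11-17=-6
after LDR r4, [r0]: r4=M[208]=20
after OR r4, r4, #2: r4=20|2=22
after ADD r0, r0, #4: r0=208+4=212
after ADD r7, r7, #1: r7=7+1=8
CMP r7, #11  (cmp 8,11)
BNE again: taken
after SUB r4, r4, #17: r4=22-17=5
after LDR r4, [r0]: r4=M[212]=-1
after OR r4, r4, #2: r4=(-1)|2=-1
after ADD r0, r0, #4: r0=212+4=216
after ADD r7, r7, #1: r7=8+1=9
CMP r7, #11  (cmp 9,11)
BNE again: taken
after SUB r4, r4, #17: r4=(-1)-17=-18
after LDR r4, [r0]: r4=M[216]=11
after OR r4, r4, #2: r4=11|2=11
after ADD r0, r0, #4: r0=216+4=220
after ADD r7, r7, #1: r7=9+1=10
CMP r7, #11  (cmp 10,11)
BNE again: taken
after SUB r4, r4, #17: r4=11-17=-6
after LDR r4, [r0]: r4=M[220]=-4
after OR r4, r4, #2: r4=(-4)|2=-2
after ADD r0, r0, #4: r0=220+4=224
after ADD r7, r7, #1: r7=10+1=11
CMP r7, #11  (cmp 11,11)
BNE again: not taken
halt.
Total executed instructions: 46.

46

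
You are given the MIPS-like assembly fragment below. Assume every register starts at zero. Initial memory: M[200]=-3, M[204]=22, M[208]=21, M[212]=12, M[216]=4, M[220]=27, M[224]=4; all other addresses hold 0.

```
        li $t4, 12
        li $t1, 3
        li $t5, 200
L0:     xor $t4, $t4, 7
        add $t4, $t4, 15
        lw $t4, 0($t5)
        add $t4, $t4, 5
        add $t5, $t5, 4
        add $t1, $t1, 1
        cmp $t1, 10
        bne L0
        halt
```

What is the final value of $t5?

after li $t4, 12: $t4=12
after li $t1, 3: $t1=3
after li $t5, 200: $t5=200
after xor $t4, $t4, 7: $t4=12^7=11
after add $t4, $t4, 15: $t4=11+15=26
after lw $t4, 0($t5): $t4=M[200]=-3
after add $t4, $t4, 5: $t4=(-3)+5=2
after add $t5, $t5, 4: $t5=200+4=204
after add $t1, $t1, 1: $t1=3+1=4
cmp $t1, 10  (cmp 4,10)
bne L0: taken
after xor $t4, $t4, 7: $t4=2^7=5
after add $t4, $t4, 15: $t4=5+15=20
after lw $t4, 0($t5): $t4=M[204]=22
after add $t4, $t4, 5: $t4=22+5=27
after add $t5, $t5, 4: $t5=204+4=208
after add $t1, $t1, 1: $t1=4+1=5
cmp $t1, 10  (cmp 5,10)
bne L0: taken
after xor $t4, $t4, 7: $t4=27^7=28
after add $t4, $t4, 15: $t4=28+15=43
after lw $t4, 0($t5): $t4=M[208]=21
after add $t4, $t4, 5: $t4=21+5=26
after add $t5, $t5, 4: $t5=208+4=212
after add $t1, $t1, 1: $t1=5+1=6
cmp $t1, 10  (cmp 6,10)
bne L0: taken
after xor $t4, $t4, 7: $t4=26^7=29
after add $t4, $t4, 15: $t4=29+15=44
after lw $t4, 0($t5): $t4=M[212]=12
after add $t4, $t4, 5: $t4=12+5=17
after add $t5, $t5, 4: $t5=212+4=216
after add $t1, $t1, 1: $t1=6+1=7
cmp $t1, 10  (cmp 7,10)
bne L0: taken
after xor $t4, $t4, 7: $t4=17^7=22
after add $t4, $t4, 15: $t4=22+15=37
after lw $t4, 0($t5): $t4=M[216]=4
after add $t4, $t4, 5: $t4=4+5=9
after add $t5, $t5, 4: $t5=216+4=220
after add $t1, $t1, 1: $t1=7+1=8
cmp $t1, 10  (cmp 8,10)
bne L0: taken
after xor $t4, $t4, 7: $t4=9^7=14
after add $t4, $t4, 15: $t4=14+15=29
after lw $t4, 0($t5): $t4=M[220]=27
after add $t4, $t4, 5: $t4=27+5=32
after add $t5, $t5, 4: $t5=220+4=224
after add $t1, $t1, 1: $t1=8+1=9
cmp $t1, 10  (cmp 9,10)
bne L0: taken
after xor $t4, $t4, 7: $t4=32^7=39
after add $t4, $t4, 15: $t4=39+15=54
after lw $t4, 0($t5): $t4=M[224]=4
after add $t4, $t4, 5: $t4=4+5=9
after add $t5, $t5, 4: $t5=224+4=228
after add $t1, $t1, 1: $t1=9+1=10
cmp $t1, 10  (cmp 10,10)
bne L0: not taken
halt.

228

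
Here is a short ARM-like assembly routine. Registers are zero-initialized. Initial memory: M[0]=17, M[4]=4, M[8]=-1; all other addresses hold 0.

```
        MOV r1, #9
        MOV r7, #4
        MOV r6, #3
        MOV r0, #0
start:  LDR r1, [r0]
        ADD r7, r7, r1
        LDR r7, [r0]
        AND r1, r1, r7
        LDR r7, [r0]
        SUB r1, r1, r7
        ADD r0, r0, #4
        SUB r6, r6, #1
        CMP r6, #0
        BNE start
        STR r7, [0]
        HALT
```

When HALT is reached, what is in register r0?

r1=9
r7=4
r6=3
r0=0
r1=M[0]=17
r7=4+17=21
r7=M[0]=17
r1=17&17=17
r7=M[0]=17
r1=17-17=0
r0=0+4=4
r6=3-1=2
CMP r6, #0  (cmp 2,0)
BNE start: taken
r1=M[4]=4
r7=17+4=21
r7=M[4]=4
r1=4&4=4
r7=M[4]=4
r1=4-4=0
r0=4+4=8
r6=2-1=1
CMP r6, #0  (cmp 1,0)
BNE start: taken
r1=M[8]=-1
r7=4+(-1)=3
r7=M[8]=-1
r1=(-1)&(-1)=-1
r7=M[8]=-1
r1=(-1)-(-1)=0
r0=8+4=12
r6=1-1=0
CMP r6, #0  (cmp 0,0)
BNE start: not taken
STR r7, [0] → M[0]=-1
halt.

12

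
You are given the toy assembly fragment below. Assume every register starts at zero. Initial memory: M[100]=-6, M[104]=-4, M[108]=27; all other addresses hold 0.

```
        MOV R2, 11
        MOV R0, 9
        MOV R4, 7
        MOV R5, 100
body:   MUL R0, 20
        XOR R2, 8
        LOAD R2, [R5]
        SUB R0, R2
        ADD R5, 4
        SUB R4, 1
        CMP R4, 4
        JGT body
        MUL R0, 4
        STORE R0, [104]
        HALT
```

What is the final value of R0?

297812

after MOV R2, 11: R2=11
after MOV R0, 9: R0=9
after MOV R4, 7: R4=7
after MOV R5, 100: R5=100
after MUL R0, 20: R0=9*20=180
after XOR R2, 8: R2=11^8=3
after LOAD R2, [R5]: R2=M[100]=-6
after SUB R0, R2: R0=180-(-6)=186
after ADD R5, 4: R5=100+4=104
after SUB R4, 1: R4=7-1=6
CMP R4, 4  (cmp 6,4)
JGT body: taken
after MUL R0, 20: R0=186*20=3720
after XOR R2, 8: R2=(-6)^8=-14
after LOAD R2, [R5]: R2=M[104]=-4
after SUB R0, R2: R0=3720-(-4)=3724
after ADD R5, 4: R5=104+4=108
after SUB R4, 1: R4=6-1=5
CMP R4, 4  (cmp 5,4)
JGT body: taken
after MUL R0, 20: R0=3724*20=74480
after XOR R2, 8: R2=(-4)^8=-12
after LOAD R2, [R5]: R2=M[108]=27
after SUB R0, R2: R0=74480-27=74453
after ADD R5, 4: R5=108+4=112
after SUB R4, 1: R4=5-1=4
CMP R4, 4  (cmp 4,4)
JGT body: not taken
after MUL R0, 4: R0=74453*4=297812
STORE R0, [104] → M[104]=297812
halt.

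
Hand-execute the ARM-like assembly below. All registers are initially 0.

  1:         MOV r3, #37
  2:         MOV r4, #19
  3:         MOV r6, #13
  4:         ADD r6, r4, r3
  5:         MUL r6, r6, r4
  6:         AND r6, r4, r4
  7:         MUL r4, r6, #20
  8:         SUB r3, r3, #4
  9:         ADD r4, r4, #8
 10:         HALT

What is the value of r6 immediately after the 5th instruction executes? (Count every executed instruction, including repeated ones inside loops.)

1064

after MOV r3, #37: r3=37
after MOV r4, #19: r4=19
after MOV r6, #13: r6=13
after ADD r6, r4, r3: r6=19+37=56
after MUL r6, r6, r4: r6=56*19=1064
After step 5: r6 = 1064.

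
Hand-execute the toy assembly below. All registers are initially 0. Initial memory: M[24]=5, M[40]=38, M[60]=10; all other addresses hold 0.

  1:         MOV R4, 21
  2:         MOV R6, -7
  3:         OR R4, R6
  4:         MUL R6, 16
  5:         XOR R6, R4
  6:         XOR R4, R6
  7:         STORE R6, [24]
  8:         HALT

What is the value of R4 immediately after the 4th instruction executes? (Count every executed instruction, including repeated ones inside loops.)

-3

after MOV R4, 21: R4=21
after MOV R6, -7: R6=-7
after OR R4, R6: R4=21|(-7)=-3
after MUL R6, 16: R6=(-7)*16=-112
After step 4: R4 = -3.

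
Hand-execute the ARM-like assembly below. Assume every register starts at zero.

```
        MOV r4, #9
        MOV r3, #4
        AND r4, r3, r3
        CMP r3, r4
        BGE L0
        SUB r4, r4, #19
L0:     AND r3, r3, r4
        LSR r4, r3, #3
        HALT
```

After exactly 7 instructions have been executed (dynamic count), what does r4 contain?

0

r4=9
r3=4
r4=4&4=4
CMP r3, r4  (cmp 4,4)
BGE L0: taken
r3=4&4=4
r4=4>>3=0
After step 7: r4 = 0.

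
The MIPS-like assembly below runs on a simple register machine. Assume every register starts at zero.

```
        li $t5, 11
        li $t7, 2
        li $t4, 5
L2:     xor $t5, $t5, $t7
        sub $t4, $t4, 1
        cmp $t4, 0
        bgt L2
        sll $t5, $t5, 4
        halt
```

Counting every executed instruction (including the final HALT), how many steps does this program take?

25

$t5=11
$t7=2
$t4=5
$t5=11^2=9
$t4=5-1=4
cmp $t4, 0  (cmp 4,0)
bgt L2: taken
$t5=9^2=11
$t4=4-1=3
cmp $t4, 0  (cmp 3,0)
bgt L2: taken
$t5=11^2=9
$t4=3-1=2
cmp $t4, 0  (cmp 2,0)
bgt L2: taken
$t5=9^2=11
$t4=2-1=1
cmp $t4, 0  (cmp 1,0)
bgt L2: taken
$t5=11^2=9
$t4=1-1=0
cmp $t4, 0  (cmp 0,0)
bgt L2: not taken
$t5=9<<4=144
halt.
Total executed instructions: 25.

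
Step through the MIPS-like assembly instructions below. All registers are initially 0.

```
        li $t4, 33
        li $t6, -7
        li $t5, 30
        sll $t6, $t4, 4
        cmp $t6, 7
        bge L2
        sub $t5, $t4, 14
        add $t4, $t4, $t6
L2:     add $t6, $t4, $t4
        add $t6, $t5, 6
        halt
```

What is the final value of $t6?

after li $t4, 33: $t4=33
after li $t6, -7: $t6=-7
after li $t5, 30: $t5=30
after sll $t6, $t4, 4: $t6=33<<4=528
cmp $t6, 7  (cmp 528,7)
bge L2: taken
after add $t6, $t4, $t4: $t6=33+33=66
after add $t6, $t5, 6: $t6=30+6=36
halt.

36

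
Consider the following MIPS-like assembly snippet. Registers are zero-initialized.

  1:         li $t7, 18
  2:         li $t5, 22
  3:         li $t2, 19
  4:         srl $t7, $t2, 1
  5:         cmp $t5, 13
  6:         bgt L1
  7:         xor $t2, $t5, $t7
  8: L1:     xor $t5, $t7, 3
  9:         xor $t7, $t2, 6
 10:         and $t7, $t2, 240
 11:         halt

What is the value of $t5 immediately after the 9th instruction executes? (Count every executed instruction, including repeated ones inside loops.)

$t7=18
$t5=22
$t2=19
$t7=19>>1=9
cmp $t5, 13  (cmp 22,13)
bgt L1: taken
$t5=9^3=10
$t7=19^6=21
$t7=19&240=16
After step 9: $t5 = 10.

10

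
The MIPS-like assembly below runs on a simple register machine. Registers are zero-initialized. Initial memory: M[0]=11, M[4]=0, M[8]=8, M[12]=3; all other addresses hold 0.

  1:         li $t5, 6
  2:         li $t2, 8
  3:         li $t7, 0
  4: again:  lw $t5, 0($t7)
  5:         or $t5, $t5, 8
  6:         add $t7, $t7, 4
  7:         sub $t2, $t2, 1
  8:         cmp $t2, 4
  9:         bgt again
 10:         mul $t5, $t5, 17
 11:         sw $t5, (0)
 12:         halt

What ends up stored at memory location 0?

after li $t5, 6: $t5=6
after li $t2, 8: $t2=8
after li $t7, 0: $t7=0
after lw $t5, 0($t7): $t5=M[0]=11
after or $t5, $t5, 8: $t5=11|8=11
after add $t7, $t7, 4: $t7=0+4=4
after sub $t2, $t2, 1: $t2=8-1=7
cmp $t2, 4  (cmp 7,4)
bgt again: taken
after lw $t5, 0($t7): $t5=M[4]=0
after or $t5, $t5, 8: $t5=0|8=8
after add $t7, $t7, 4: $t7=4+4=8
after sub $t2, $t2, 1: $t2=7-1=6
cmp $t2, 4  (cmp 6,4)
bgt again: taken
after lw $t5, 0($t7): $t5=M[8]=8
after or $t5, $t5, 8: $t5=8|8=8
after add $t7, $t7, 4: $t7=8+4=12
after sub $t2, $t2, 1: $t2=6-1=5
cmp $t2, 4  (cmp 5,4)
bgt again: taken
after lw $t5, 0($t7): $t5=M[12]=3
after or $t5, $t5, 8: $t5=3|8=11
after add $t7, $t7, 4: $t7=12+4=16
after sub $t2, $t2, 1: $t2=5-1=4
cmp $t2, 4  (cmp 4,4)
bgt again: not taken
after mul $t5, $t5, 17: $t5=11*17=187
sw $t5, (0) → M[0]=187
halt.

187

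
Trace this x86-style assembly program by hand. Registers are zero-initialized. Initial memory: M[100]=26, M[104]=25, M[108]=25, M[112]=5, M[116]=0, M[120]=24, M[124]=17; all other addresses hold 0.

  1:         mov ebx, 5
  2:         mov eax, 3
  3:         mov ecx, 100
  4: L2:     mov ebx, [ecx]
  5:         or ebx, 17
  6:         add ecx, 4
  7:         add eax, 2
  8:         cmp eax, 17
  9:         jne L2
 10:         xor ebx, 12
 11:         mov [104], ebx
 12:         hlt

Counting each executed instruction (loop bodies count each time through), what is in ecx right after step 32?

120

mov ebx, 5 → ebx=5
mov eax, 3 → eax=3
mov ecx, 100 → ecx=100
mov ebx, [ecx] → ebx=M[100]=26
or ebx, 17 → ebx=26|17=27
add ecx, 4 → ecx=100+4=104
add eax, 2 → eax=3+2=5
cmp eax, 17  (cmp 5,17)
jne L2: taken
mov ebx, [ecx] → ebx=M[104]=25
or ebx, 17 → ebx=25|17=25
add ecx, 4 → ecx=104+4=108
add eax, 2 → eax=5+2=7
cmp eax, 17  (cmp 7,17)
jne L2: taken
mov ebx, [ecx] → ebx=M[108]=25
or ebx, 17 → ebx=25|17=25
add ecx, 4 → ecx=108+4=112
add eax, 2 → eax=7+2=9
cmp eax, 17  (cmp 9,17)
jne L2: taken
mov ebx, [ecx] → ebx=M[112]=5
or ebx, 17 → ebx=5|17=21
add ecx, 4 → ecx=112+4=116
add eax, 2 → eax=9+2=11
cmp eax, 17  (cmp 11,17)
jne L2: taken
mov ebx, [ecx] → ebx=M[116]=0
or ebx, 17 → ebx=0|17=17
add ecx, 4 → ecx=116+4=120
add eax, 2 → eax=11+2=13
cmp eax, 17  (cmp 13,17)
After step 32: ecx = 120.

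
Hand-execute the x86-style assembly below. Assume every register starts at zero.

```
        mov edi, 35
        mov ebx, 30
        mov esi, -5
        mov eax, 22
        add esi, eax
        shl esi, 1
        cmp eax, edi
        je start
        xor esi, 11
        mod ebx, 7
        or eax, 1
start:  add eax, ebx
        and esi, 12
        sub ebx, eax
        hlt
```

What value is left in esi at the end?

8

mov edi, 35 → edi=35
mov ebx, 30 → ebx=30
mov esi, -5 → esi=-5
mov eax, 22 → eax=22
add esi, eax → esi=(-5)+22=17
shl esi, 1 → esi=17<<1=34
cmp eax, edi  (cmp 22,35)
je start: not taken
xor esi, 11 → esi=34^11=41
mod ebx, 7 → ebx=30%7=2
or eax, 1 → eax=22|1=23
add eax, ebx → eax=23+2=25
and esi, 12 → esi=41&12=8
sub ebx, eax → ebx=2-25=-23
halt.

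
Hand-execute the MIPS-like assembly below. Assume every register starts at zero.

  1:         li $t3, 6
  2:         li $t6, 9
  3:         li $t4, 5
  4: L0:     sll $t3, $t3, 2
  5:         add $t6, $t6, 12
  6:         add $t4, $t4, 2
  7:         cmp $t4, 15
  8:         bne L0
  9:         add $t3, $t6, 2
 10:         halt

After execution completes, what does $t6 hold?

$t3=6
$t6=9
$t4=5
$t3=6<<2=24
$t6=9+12=21
$t4=5+2=7
cmp $t4, 15  (cmp 7,15)
bne L0: taken
$t3=24<<2=96
$t6=21+12=33
$t4=7+2=9
cmp $t4, 15  (cmp 9,15)
bne L0: taken
$t3=96<<2=384
$t6=33+12=45
$t4=9+2=11
cmp $t4, 15  (cmp 11,15)
bne L0: taken
$t3=384<<2=1536
$t6=45+12=57
$t4=11+2=13
cmp $t4, 15  (cmp 13,15)
bne L0: taken
$t3=1536<<2=6144
$t6=57+12=69
$t4=13+2=15
cmp $t4, 15  (cmp 15,15)
bne L0: not taken
$t3=69+2=71
halt.

69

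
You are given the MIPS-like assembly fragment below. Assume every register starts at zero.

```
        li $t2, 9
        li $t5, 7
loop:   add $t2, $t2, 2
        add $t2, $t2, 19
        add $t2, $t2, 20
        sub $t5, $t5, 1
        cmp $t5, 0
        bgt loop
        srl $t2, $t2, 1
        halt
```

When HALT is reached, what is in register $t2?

li $t2, 9 → $t2=9
li $t5, 7 → $t5=7
add $t2, $t2, 2 → $t2=9+2=11
add $t2, $t2, 19 → $t2=11+19=30
add $t2, $t2, 20 → $t2=30+20=50
sub $t5, $t5, 1 → $t5=7-1=6
cmp $t5, 0  (cmp 6,0)
bgt loop: taken
add $t2, $t2, 2 → $t2=50+2=52
add $t2, $t2, 19 → $t2=52+19=71
add $t2, $t2, 20 → $t2=71+20=91
sub $t5, $t5, 1 → $t5=6-1=5
cmp $t5, 0  (cmp 5,0)
bgt loop: taken
add $t2, $t2, 2 → $t2=91+2=93
add $t2, $t2, 19 → $t2=93+19=112
add $t2, $t2, 20 → $t2=112+20=132
sub $t5, $t5, 1 → $t5=5-1=4
cmp $t5, 0  (cmp 4,0)
bgt loop: taken
add $t2, $t2, 2 → $t2=132+2=134
add $t2, $t2, 19 → $t2=134+19=153
add $t2, $t2, 20 → $t2=153+20=173
sub $t5, $t5, 1 → $t5=4-1=3
cmp $t5, 0  (cmp 3,0)
bgt loop: taken
add $t2, $t2, 2 → $t2=173+2=175
add $t2, $t2, 19 → $t2=175+19=194
add $t2, $t2, 20 → $t2=194+20=214
sub $t5, $t5, 1 → $t5=3-1=2
cmp $t5, 0  (cmp 2,0)
bgt loop: taken
add $t2, $t2, 2 → $t2=214+2=216
add $t2, $t2, 19 → $t2=216+19=235
add $t2, $t2, 20 → $t2=235+20=255
sub $t5, $t5, 1 → $t5=2-1=1
cmp $t5, 0  (cmp 1,0)
bgt loop: taken
add $t2, $t2, 2 → $t2=255+2=257
add $t2, $t2, 19 → $t2=257+19=276
add $t2, $t2, 20 → $t2=276+20=296
sub $t5, $t5, 1 → $t5=1-1=0
cmp $t5, 0  (cmp 0,0)
bgt loop: not taken
srl $t2, $t2, 1 → $t2=296>>1=148
halt.

148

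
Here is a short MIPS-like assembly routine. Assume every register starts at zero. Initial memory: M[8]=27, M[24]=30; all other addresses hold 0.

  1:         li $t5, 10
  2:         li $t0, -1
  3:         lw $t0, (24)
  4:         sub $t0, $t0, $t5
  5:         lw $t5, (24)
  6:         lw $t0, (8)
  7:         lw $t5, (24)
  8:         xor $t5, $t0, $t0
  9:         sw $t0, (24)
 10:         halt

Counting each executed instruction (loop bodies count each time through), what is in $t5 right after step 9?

0

li $t5, 10 → $t5=10
li $t0, -1 → $t0=-1
lw $t0, (24) → $t0=M[24]=30
sub $t0, $t0, $t5 → $t0=30-10=20
lw $t5, (24) → $t5=M[24]=30
lw $t0, (8) → $t0=M[8]=27
lw $t5, (24) → $t5=M[24]=30
xor $t5, $t0, $t0 → $t5=27^27=0
sw $t0, (24) → M[24]=27
After step 9: $t5 = 0.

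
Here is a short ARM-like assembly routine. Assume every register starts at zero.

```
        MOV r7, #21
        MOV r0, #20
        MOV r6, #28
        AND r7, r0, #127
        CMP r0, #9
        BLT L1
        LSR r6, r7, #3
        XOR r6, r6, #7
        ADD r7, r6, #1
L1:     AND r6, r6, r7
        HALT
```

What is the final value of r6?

after MOV r7, #21: r7=21
after MOV r0, #20: r0=20
after MOV r6, #28: r6=28
after AND r7, r0, #127: r7=20&127=20
CMP r0, #9  (cmp 20,9)
BLT L1: not taken
after LSR r6, r7, #3: r6=20>>3=2
after XOR r6, r6, #7: r6=2^7=5
after ADD r7, r6, #1: r7=5+1=6
after AND r6, r6, r7: r6=5&6=4
halt.

4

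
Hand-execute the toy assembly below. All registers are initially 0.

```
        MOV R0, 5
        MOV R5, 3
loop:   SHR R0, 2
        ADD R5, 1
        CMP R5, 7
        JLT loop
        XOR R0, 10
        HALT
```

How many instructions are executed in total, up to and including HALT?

after MOV R0, 5: R0=5
after MOV R5, 3: R5=3
after SHR R0, 2: R0=5>>2=1
after ADD R5, 1: R5=3+1=4
CMP R5, 7  (cmp 4,7)
JLT loop: taken
after SHR R0, 2: R0=1>>2=0
after ADD R5, 1: R5=4+1=5
CMP R5, 7  (cmp 5,7)
JLT loop: taken
after SHR R0, 2: R0=0>>2=0
after ADD R5, 1: R5=5+1=6
CMP R5, 7  (cmp 6,7)
JLT loop: taken
after SHR R0, 2: R0=0>>2=0
after ADD R5, 1: R5=6+1=7
CMP R5, 7  (cmp 7,7)
JLT loop: not taken
after XOR R0, 10: R0=0^10=10
halt.
Total executed instructions: 20.

20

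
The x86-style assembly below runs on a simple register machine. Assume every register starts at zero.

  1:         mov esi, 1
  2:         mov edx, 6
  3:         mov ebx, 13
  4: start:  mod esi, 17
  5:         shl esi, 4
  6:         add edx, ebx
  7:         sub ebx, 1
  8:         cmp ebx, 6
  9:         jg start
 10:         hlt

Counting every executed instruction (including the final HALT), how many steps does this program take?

46

esi=1
edx=6
ebx=13
esi=1%17=1
esi=1<<4=16
edx=6+13=19
ebx=13-1=12
cmp ebx, 6  (cmp 12,6)
jg start: taken
esi=16%17=16
esi=16<<4=256
edx=19+12=31
ebx=12-1=11
cmp ebx, 6  (cmp 11,6)
jg start: taken
esi=256%17=1
esi=1<<4=16
edx=31+11=42
ebx=11-1=10
cmp ebx, 6  (cmp 10,6)
jg start: taken
esi=16%17=16
esi=16<<4=256
edx=42+10=52
ebx=10-1=9
cmp ebx, 6  (cmp 9,6)
jg start: taken
esi=256%17=1
esi=1<<4=16
edx=52+9=61
ebx=9-1=8
cmp ebx, 6  (cmp 8,6)
jg start: taken
esi=16%17=16
esi=16<<4=256
edx=61+8=69
ebx=8-1=7
cmp ebx, 6  (cmp 7,6)
jg start: taken
esi=256%17=1
esi=1<<4=16
edx=69+7=76
ebx=7-1=6
cmp ebx, 6  (cmp 6,6)
jg start: not taken
halt.
Total executed instructions: 46.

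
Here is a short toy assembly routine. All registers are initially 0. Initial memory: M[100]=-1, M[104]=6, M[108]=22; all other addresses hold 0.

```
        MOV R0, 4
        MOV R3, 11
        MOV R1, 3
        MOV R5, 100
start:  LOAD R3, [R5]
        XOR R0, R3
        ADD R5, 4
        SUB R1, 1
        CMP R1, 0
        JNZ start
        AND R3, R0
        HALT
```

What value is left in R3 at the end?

R0=4
R3=11
R1=3
R5=100
R3=M[100]=-1
R0=4^(-1)=-5
R5=100+4=104
R1=3-1=2
CMP R1, 0  (cmp 2,0)
JNZ start: taken
R3=M[104]=6
R0=(-5)^6=-3
R5=104+4=108
R1=2-1=1
CMP R1, 0  (cmp 1,0)
JNZ start: taken
R3=M[108]=22
R0=(-3)^22=-21
R5=108+4=112
R1=1-1=0
CMP R1, 0  (cmp 0,0)
JNZ start: not taken
R3=22&(-21)=2
halt.

2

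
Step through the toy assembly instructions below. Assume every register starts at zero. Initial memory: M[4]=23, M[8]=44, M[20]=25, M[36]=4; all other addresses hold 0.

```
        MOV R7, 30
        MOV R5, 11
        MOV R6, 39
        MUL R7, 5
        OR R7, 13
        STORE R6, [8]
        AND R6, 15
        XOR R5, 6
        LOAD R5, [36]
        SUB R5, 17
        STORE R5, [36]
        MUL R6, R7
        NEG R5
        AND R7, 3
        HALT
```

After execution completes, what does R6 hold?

after MOV R7, 30: R7=30
after MOV R5, 11: R5=11
after MOV R6, 39: R6=39
after MUL R7, 5: R7=30*5=150
after OR R7, 13: R7=150|13=159
STORE R6, [8] → M[8]=39
after AND R6, 15: R6=39&15=7
after XOR R5, 6: R5=11^6=13
after LOAD R5, [36]: R5=M[36]=4
after SUB R5, 17: R5=4-17=-13
STORE R5, [36] → M[36]=-13
after MUL R6, R7: R6=7*159=1113
after NEG R5: R5=-(-13)=13
after AND R7, 3: R7=159&3=3
halt.

1113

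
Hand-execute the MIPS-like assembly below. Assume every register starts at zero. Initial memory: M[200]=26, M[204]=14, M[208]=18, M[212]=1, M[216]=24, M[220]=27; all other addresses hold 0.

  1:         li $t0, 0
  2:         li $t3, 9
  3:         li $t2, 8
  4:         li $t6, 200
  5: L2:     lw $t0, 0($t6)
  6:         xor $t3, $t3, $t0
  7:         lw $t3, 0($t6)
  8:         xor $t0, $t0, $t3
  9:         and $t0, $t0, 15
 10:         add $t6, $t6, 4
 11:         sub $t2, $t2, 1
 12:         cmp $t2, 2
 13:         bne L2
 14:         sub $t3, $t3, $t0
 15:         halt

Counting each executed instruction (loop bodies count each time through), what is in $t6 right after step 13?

li $t0, 0 → $t0=0
li $t3, 9 → $t3=9
li $t2, 8 → $t2=8
li $t6, 200 → $t6=200
lw $t0, 0($t6) → $t0=M[200]=26
xor $t3, $t3, $t0 → $t3=9^26=19
lw $t3, 0($t6) → $t3=M[200]=26
xor $t0, $t0, $t3 → $t0=26^26=0
and $t0, $t0, 15 → $t0=0&15=0
add $t6, $t6, 4 → $t6=200+4=204
sub $t2, $t2, 1 → $t2=8-1=7
cmp $t2, 2  (cmp 7,2)
bne L2: taken
After step 13: $t6 = 204.

204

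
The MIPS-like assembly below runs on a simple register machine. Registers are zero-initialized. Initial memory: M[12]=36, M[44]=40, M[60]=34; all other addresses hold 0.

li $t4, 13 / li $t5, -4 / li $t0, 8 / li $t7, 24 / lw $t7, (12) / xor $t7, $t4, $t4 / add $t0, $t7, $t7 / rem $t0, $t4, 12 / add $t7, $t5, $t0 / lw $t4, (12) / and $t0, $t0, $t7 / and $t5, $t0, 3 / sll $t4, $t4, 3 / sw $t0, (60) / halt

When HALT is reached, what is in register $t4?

after li $t4, 13: $t4=13
after li $t5, -4: $t5=-4
after li $t0, 8: $t0=8
after li $t7, 24: $t7=24
after lw $t7, (12): $t7=M[12]=36
after xor $t7, $t4, $t4: $t7=13^13=0
after add $t0, $t7, $t7: $t0=0+0=0
after rem $t0, $t4, 12: $t0=13%12=1
after add $t7, $t5, $t0: $t7=(-4)+1=-3
after lw $t4, (12): $t4=M[12]=36
after and $t0, $t0, $t7: $t0=1&(-3)=1
after and $t5, $t0, 3: $t5=1&3=1
after sll $t4, $t4, 3: $t4=36<<3=288
sw $t0, (60) → M[60]=1
halt.

288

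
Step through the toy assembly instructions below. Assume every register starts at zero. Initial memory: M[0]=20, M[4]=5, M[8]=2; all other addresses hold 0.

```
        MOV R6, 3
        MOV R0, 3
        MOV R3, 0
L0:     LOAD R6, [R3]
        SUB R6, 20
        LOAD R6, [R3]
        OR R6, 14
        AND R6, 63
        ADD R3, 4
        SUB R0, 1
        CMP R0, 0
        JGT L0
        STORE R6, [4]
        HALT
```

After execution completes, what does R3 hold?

MOV R6, 3 → R6=3
MOV R0, 3 → R0=3
MOV R3, 0 → R3=0
LOAD R6, [R3] → R6=M[0]=20
SUB R6, 20 → R6=20-20=0
LOAD R6, [R3] → R6=M[0]=20
OR R6, 14 → R6=20|14=30
AND R6, 63 → R6=30&63=30
ADD R3, 4 → R3=0+4=4
SUB R0, 1 → R0=3-1=2
CMP R0, 0  (cmp 2,0)
JGT L0: taken
LOAD R6, [R3] → R6=M[4]=5
SUB R6, 20 → R6=5-20=-15
LOAD R6, [R3] → R6=M[4]=5
OR R6, 14 → R6=5|14=15
AND R6, 63 → R6=15&63=15
ADD R3, 4 → R3=4+4=8
SUB R0, 1 → R0=2-1=1
CMP R0, 0  (cmp 1,0)
JGT L0: taken
LOAD R6, [R3] → R6=M[8]=2
SUB R6, 20 → R6=2-20=-18
LOAD R6, [R3] → R6=M[8]=2
OR R6, 14 → R6=2|14=14
AND R6, 63 → R6=14&63=14
ADD R3, 4 → R3=8+4=12
SUB R0, 1 → R0=1-1=0
CMP R0, 0  (cmp 0,0)
JGT L0: not taken
STORE R6, [4] → M[4]=14
halt.

12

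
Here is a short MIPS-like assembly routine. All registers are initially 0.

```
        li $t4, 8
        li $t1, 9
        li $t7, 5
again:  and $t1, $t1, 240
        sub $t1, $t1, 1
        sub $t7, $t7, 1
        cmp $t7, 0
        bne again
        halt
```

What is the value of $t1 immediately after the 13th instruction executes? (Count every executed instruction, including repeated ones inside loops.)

$t4=8
$t1=9
$t7=5
$t1=9&240=0
$t1=0-1=-1
$t7=5-1=4
cmp $t7, 0  (cmp 4,0)
bne again: taken
$t1=(-1)&240=240
$t1=240-1=239
$t7=4-1=3
cmp $t7, 0  (cmp 3,0)
bne again: taken
After step 13: $t1 = 239.

239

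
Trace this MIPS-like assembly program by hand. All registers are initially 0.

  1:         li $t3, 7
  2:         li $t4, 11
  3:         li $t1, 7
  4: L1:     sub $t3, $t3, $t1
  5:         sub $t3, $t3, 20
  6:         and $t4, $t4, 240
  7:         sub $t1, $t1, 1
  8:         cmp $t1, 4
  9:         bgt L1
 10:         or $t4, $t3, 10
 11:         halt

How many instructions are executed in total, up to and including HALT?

23

li $t3, 7 → $t3=7
li $t4, 11 → $t4=11
li $t1, 7 → $t1=7
sub $t3, $t3, $t1 → $t3=7-7=0
sub $t3, $t3, 20 → $t3=0-20=-20
and $t4, $t4, 240 → $t4=11&240=0
sub $t1, $t1, 1 → $t1=7-1=6
cmp $t1, 4  (cmp 6,4)
bgt L1: taken
sub $t3, $t3, $t1 → $t3=(-20)-6=-26
sub $t3, $t3, 20 → $t3=(-26)-20=-46
and $t4, $t4, 240 → $t4=0&240=0
sub $t1, $t1, 1 → $t1=6-1=5
cmp $t1, 4  (cmp 5,4)
bgt L1: taken
sub $t3, $t3, $t1 → $t3=(-46)-5=-51
sub $t3, $t3, 20 → $t3=(-51)-20=-71
and $t4, $t4, 240 → $t4=0&240=0
sub $t1, $t1, 1 → $t1=5-1=4
cmp $t1, 4  (cmp 4,4)
bgt L1: not taken
or $t4, $t3, 10 → $t4=(-71)|10=-69
halt.
Total executed instructions: 23.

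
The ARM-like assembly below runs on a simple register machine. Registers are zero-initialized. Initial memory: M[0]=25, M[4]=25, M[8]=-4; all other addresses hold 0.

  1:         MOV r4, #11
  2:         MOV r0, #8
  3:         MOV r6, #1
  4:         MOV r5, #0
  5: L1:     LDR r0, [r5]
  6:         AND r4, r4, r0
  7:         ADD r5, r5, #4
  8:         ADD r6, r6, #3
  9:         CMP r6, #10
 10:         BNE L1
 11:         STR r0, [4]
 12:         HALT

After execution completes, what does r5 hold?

MOV r4, #11 → r4=11
MOV r0, #8 → r0=8
MOV r6, #1 → r6=1
MOV r5, #0 → r5=0
LDR r0, [r5] → r0=M[0]=25
AND r4, r4, r0 → r4=11&25=9
ADD r5, r5, #4 → r5=0+4=4
ADD r6, r6, #3 → r6=1+3=4
CMP r6, #10  (cmp 4,10)
BNE L1: taken
LDR r0, [r5] → r0=M[4]=25
AND r4, r4, r0 → r4=9&25=9
ADD r5, r5, #4 → r5=4+4=8
ADD r6, r6, #3 → r6=4+3=7
CMP r6, #10  (cmp 7,10)
BNE L1: taken
LDR r0, [r5] → r0=M[8]=-4
AND r4, r4, r0 → r4=9&(-4)=8
ADD r5, r5, #4 → r5=8+4=12
ADD r6, r6, #3 → r6=7+3=10
CMP r6, #10  (cmp 10,10)
BNE L1: not taken
STR r0, [4] → M[4]=-4
halt.

12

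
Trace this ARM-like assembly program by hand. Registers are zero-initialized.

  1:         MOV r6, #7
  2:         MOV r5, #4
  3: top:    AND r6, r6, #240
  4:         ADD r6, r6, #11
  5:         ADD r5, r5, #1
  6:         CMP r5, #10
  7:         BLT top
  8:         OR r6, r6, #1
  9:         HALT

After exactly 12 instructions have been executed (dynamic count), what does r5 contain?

6

MOV r6, #7 → r6=7
MOV r5, #4 → r5=4
AND r6, r6, #240 → r6=7&240=0
ADD r6, r6, #11 → r6=0+11=11
ADD r5, r5, #1 → r5=4+1=5
CMP r5, #10  (cmp 5,10)
BLT top: taken
AND r6, r6, #240 → r6=11&240=0
ADD r6, r6, #11 → r6=0+11=11
ADD r5, r5, #1 → r5=5+1=6
CMP r5, #10  (cmp 6,10)
BLT top: taken
After step 12: r5 = 6.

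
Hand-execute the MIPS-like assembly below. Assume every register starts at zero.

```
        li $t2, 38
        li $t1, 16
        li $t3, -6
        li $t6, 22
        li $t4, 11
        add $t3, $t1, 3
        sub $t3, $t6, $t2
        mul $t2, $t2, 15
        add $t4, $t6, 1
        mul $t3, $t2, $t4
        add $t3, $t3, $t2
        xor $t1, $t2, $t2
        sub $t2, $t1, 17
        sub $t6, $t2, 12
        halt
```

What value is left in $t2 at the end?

$t2=38
$t1=16
$t3=-6
$t6=22
$t4=11
$t3=16+3=19
$t3=22-38=-16
$t2=38*15=570
$t4=22+1=23
$t3=570*23=13110
$t3=13110+570=13680
$t1=570^570=0
$t2=0-17=-17
$t6=(-17)-12=-29
halt.

-17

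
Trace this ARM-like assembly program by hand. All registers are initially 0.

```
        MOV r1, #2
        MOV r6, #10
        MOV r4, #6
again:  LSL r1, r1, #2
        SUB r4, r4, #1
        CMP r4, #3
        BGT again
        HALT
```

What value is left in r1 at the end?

r1=2
r6=10
r4=6
r1=2<<2=8
r4=6-1=5
CMP r4, #3  (cmp 5,3)
BGT again: taken
r1=8<<2=32
r4=5-1=4
CMP r4, #3  (cmp 4,3)
BGT again: taken
r1=32<<2=128
r4=4-1=3
CMP r4, #3  (cmp 3,3)
BGT again: not taken
halt.

128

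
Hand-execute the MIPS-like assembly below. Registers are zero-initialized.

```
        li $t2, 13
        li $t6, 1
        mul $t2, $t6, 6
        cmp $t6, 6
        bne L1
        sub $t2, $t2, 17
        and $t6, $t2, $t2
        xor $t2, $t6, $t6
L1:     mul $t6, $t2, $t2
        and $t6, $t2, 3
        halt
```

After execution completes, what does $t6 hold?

2

li $t2, 13 → $t2=13
li $t6, 1 → $t6=1
mul $t2, $t6, 6 → $t2=1*6=6
cmp $t6, 6  (cmp 1,6)
bne L1: taken
mul $t6, $t2, $t2 → $t6=6*6=36
and $t6, $t2, 3 → $t6=6&3=2
halt.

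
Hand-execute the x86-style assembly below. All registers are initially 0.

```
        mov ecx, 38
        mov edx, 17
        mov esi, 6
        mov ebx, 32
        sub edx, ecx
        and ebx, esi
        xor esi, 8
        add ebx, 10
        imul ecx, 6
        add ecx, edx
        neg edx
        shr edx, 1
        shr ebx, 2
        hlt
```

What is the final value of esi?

after mov ecx, 38: ecx=38
after mov edx, 17: edx=17
after mov esi, 6: esi=6
after mov ebx, 32: ebx=32
after sub edx, ecx: edx=17-38=-21
after and ebx, esi: ebx=32&6=0
after xor esi, 8: esi=6^8=14
after add ebx, 10: ebx=0+10=10
after imul ecx, 6: ecx=38*6=228
after add ecx, edx: ecx=228+(-21)=207
after neg edx: edx=-(-21)=21
after shr edx, 1: edx=21>>1=10
after shr ebx, 2: ebx=10>>2=2
halt.

14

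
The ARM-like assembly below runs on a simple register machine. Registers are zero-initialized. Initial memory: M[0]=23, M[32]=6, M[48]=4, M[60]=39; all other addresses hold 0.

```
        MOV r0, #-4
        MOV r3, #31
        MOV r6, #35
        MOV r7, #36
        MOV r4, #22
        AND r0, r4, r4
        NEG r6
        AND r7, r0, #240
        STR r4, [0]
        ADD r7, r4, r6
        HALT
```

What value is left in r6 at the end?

r0=-4
r3=31
r6=35
r7=36
r4=22
r0=22&22=22
r6=-(35)=-35
r7=22&240=16
STR r4, [0] → M[0]=22
r7=22+(-35)=-13
halt.

-35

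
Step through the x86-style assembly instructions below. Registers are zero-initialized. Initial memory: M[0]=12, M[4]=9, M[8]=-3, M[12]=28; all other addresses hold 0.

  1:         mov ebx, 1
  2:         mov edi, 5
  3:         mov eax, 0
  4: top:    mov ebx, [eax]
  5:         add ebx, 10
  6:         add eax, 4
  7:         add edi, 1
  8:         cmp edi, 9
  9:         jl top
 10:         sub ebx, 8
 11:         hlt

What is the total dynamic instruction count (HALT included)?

ebx=1
edi=5
eax=0
ebx=M[0]=12
ebx=12+10=22
eax=0+4=4
edi=5+1=6
cmp edi, 9  (cmp 6,9)
jl top: taken
ebx=M[4]=9
ebx=9+10=19
eax=4+4=8
edi=6+1=7
cmp edi, 9  (cmp 7,9)
jl top: taken
ebx=M[8]=-3
ebx=(-3)+10=7
eax=8+4=12
edi=7+1=8
cmp edi, 9  (cmp 8,9)
jl top: taken
ebx=M[12]=28
ebx=28+10=38
eax=12+4=16
edi=8+1=9
cmp edi, 9  (cmp 9,9)
jl top: not taken
ebx=38-8=30
halt.
Total executed instructions: 29.

29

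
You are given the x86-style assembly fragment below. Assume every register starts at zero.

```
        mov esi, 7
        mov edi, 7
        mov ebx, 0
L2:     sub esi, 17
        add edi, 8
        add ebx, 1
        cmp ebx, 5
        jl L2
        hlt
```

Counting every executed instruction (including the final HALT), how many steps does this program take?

29

after mov esi, 7: esi=7
after mov edi, 7: edi=7
after mov ebx, 0: ebx=0
after sub esi, 17: esi=7-17=-10
after add edi, 8: edi=7+8=15
after add ebx, 1: ebx=0+1=1
cmp ebx, 5  (cmp 1,5)
jl L2: taken
after sub esi, 17: esi=(-10)-17=-27
after add edi, 8: edi=15+8=23
after add ebx, 1: ebx=1+1=2
cmp ebx, 5  (cmp 2,5)
jl L2: taken
after sub esi, 17: esi=(-27)-17=-44
after add edi, 8: edi=23+8=31
after add ebx, 1: ebx=2+1=3
cmp ebx, 5  (cmp 3,5)
jl L2: taken
after sub esi, 17: esi=(-44)-17=-61
after add edi, 8: edi=31+8=39
after add ebx, 1: ebx=3+1=4
cmp ebx, 5  (cmp 4,5)
jl L2: taken
after sub esi, 17: esi=(-61)-17=-78
after add edi, 8: edi=39+8=47
after add ebx, 1: ebx=4+1=5
cmp ebx, 5  (cmp 5,5)
jl L2: not taken
halt.
Total executed instructions: 29.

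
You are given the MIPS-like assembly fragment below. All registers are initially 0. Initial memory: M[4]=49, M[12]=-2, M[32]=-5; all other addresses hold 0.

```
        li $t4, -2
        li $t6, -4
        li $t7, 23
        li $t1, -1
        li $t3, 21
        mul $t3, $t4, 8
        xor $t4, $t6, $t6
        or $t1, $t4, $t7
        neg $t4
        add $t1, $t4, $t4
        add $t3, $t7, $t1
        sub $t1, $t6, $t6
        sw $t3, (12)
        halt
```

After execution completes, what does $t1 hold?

0

li $t4, -2 → $t4=-2
li $t6, -4 → $t6=-4
li $t7, 23 → $t7=23
li $t1, -1 → $t1=-1
li $t3, 21 → $t3=21
mul $t3, $t4, 8 → $t3=(-2)*8=-16
xor $t4, $t6, $t6 → $t4=(-4)^(-4)=0
or $t1, $t4, $t7 → $t1=0|23=23
neg $t4 → $t4=-(0)=0
add $t1, $t4, $t4 → $t1=0+0=0
add $t3, $t7, $t1 → $t3=23+0=23
sub $t1, $t6, $t6 → $t1=(-4)-(-4)=0
sw $t3, (12) → M[12]=23
halt.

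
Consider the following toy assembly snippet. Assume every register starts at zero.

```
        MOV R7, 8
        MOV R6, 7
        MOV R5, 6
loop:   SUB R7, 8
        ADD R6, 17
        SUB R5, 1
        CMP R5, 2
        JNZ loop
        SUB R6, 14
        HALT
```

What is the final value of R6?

61

after MOV R7, 8: R7=8
after MOV R6, 7: R6=7
after MOV R5, 6: R5=6
after SUB R7, 8: R7=8-8=0
after ADD R6, 17: R6=7+17=24
after SUB R5, 1: R5=6-1=5
CMP R5, 2  (cmp 5,2)
JNZ loop: taken
after SUB R7, 8: R7=0-8=-8
after ADD R6, 17: R6=24+17=41
after SUB R5, 1: R5=5-1=4
CMP R5, 2  (cmp 4,2)
JNZ loop: taken
after SUB R7, 8: R7=(-8)-8=-16
after ADD R6, 17: R6=41+17=58
after SUB R5, 1: R5=4-1=3
CMP R5, 2  (cmp 3,2)
JNZ loop: taken
after SUB R7, 8: R7=(-16)-8=-24
after ADD R6, 17: R6=58+17=75
after SUB R5, 1: R5=3-1=2
CMP R5, 2  (cmp 2,2)
JNZ loop: not taken
after SUB R6, 14: R6=75-14=61
halt.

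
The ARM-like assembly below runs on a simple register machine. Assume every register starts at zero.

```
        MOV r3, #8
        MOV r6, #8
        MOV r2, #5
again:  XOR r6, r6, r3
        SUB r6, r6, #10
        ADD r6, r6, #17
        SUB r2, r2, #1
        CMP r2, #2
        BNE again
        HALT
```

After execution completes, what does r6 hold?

37

MOV r3, #8 → r3=8
MOV r6, #8 → r6=8
MOV r2, #5 → r2=5
XOR r6, r6, r3 → r6=8^8=0
SUB r6, r6, #10 → r6=0-10=-10
ADD r6, r6, #17 → r6=(-10)+17=7
SUB r2, r2, #1 → r2=5-1=4
CMP r2, #2  (cmp 4,2)
BNE again: taken
XOR r6, r6, r3 → r6=7^8=15
SUB r6, r6, #10 → r6=15-10=5
ADD r6, r6, #17 → r6=5+17=22
SUB r2, r2, #1 → r2=4-1=3
CMP r2, #2  (cmp 3,2)
BNE again: taken
XOR r6, r6, r3 → r6=22^8=30
SUB r6, r6, #10 → r6=30-10=20
ADD r6, r6, #17 → r6=20+17=37
SUB r2, r2, #1 → r2=3-1=2
CMP r2, #2  (cmp 2,2)
BNE again: not taken
halt.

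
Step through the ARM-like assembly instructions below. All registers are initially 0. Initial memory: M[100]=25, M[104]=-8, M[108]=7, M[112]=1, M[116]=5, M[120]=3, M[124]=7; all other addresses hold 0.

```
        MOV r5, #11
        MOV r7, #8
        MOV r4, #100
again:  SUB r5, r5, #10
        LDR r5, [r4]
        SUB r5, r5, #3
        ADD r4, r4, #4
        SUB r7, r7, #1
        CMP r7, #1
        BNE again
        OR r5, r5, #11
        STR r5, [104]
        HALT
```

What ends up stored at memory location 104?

MOV r5, #11 → r5=11
MOV r7, #8 → r7=8
MOV r4, #100 → r4=100
SUB r5, r5, #10 → r5=11-10=1
LDR r5, [r4] → r5=M[100]=25
SUB r5, r5, #3 → r5=25-3=22
ADD r4, r4, #4 → r4=100+4=104
SUB r7, r7, #1 → r7=8-1=7
CMP r7, #1  (cmp 7,1)
BNE again: taken
SUB r5, r5, #10 → r5=22-10=12
LDR r5, [r4] → r5=M[104]=-8
SUB r5, r5, #3 → r5=(-8)-3=-11
ADD r4, r4, #4 → r4=104+4=108
SUB r7, r7, #1 → r7=7-1=6
CMP r7, #1  (cmp 6,1)
BNE again: taken
SUB r5, r5, #10 → r5=(-11)-10=-21
LDR r5, [r4] → r5=M[108]=7
SUB r5, r5, #3 → r5=7-3=4
ADD r4, r4, #4 → r4=108+4=112
SUB r7, r7, #1 → r7=6-1=5
CMP r7, #1  (cmp 5,1)
BNE again: taken
SUB r5, r5, #10 → r5=4-10=-6
LDR r5, [r4] → r5=M[112]=1
SUB r5, r5, #3 → r5=1-3=-2
ADD r4, r4, #4 → r4=112+4=116
SUB r7, r7, #1 → r7=5-1=4
CMP r7, #1  (cmp 4,1)
BNE again: taken
SUB r5, r5, #10 → r5=(-2)-10=-12
LDR r5, [r4] → r5=M[116]=5
SUB r5, r5, #3 → r5=5-3=2
ADD r4, r4, #4 → r4=116+4=120
SUB r7, r7, #1 → r7=4-1=3
CMP r7, #1  (cmp 3,1)
BNE again: taken
SUB r5, r5, #10 → r5=2-10=-8
LDR r5, [r4] → r5=M[120]=3
SUB r5, r5, #3 → r5=3-3=0
ADD r4, r4, #4 → r4=120+4=124
SUB r7, r7, #1 → r7=3-1=2
CMP r7, #1  (cmp 2,1)
BNE again: taken
SUB r5, r5, #10 → r5=0-10=-10
LDR r5, [r4] → r5=M[124]=7
SUB r5, r5, #3 → r5=7-3=4
ADD r4, r4, #4 → r4=124+4=128
SUB r7, r7, #1 → r7=2-1=1
CMP r7, #1  (cmp 1,1)
BNE again: not taken
OR r5, r5, #11 → r5=4|11=15
STR r5, [104] → M[104]=15
halt.

15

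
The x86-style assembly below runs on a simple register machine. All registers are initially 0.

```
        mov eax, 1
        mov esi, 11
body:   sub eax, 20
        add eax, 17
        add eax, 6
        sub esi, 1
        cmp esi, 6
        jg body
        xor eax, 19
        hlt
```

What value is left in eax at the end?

eax=1
esi=11
eax=1-20=-19
eax=(-19)+17=-2
eax=(-2)+6=4
esi=11-1=10
cmp esi, 6  (cmp 10,6)
jg body: taken
eax=4-20=-16
eax=(-16)+17=1
eax=1+6=7
esi=10-1=9
cmp esi, 6  (cmp 9,6)
jg body: taken
eax=7-20=-13
eax=(-13)+17=4
eax=4+6=10
esi=9-1=8
cmp esi, 6  (cmp 8,6)
jg body: taken
eax=10-20=-10
eax=(-10)+17=7
eax=7+6=13
esi=8-1=7
cmp esi, 6  (cmp 7,6)
jg body: taken
eax=13-20=-7
eax=(-7)+17=10
eax=10+6=16
esi=7-1=6
cmp esi, 6  (cmp 6,6)
jg body: not taken
eax=16^19=3
halt.

3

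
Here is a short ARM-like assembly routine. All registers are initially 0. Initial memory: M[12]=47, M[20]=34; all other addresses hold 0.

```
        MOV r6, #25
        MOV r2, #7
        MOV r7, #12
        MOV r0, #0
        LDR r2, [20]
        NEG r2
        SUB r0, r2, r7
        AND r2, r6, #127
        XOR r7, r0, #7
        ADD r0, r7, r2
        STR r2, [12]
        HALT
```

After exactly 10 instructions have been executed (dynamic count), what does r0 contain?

r6=25
r2=7
r7=12
r0=0
r2=M[20]=34
r2=-(34)=-34
r0=(-34)-12=-46
r2=25&127=25
r7=(-46)^7=-43
r0=(-43)+25=-18
After step 10: r0 = -18.

-18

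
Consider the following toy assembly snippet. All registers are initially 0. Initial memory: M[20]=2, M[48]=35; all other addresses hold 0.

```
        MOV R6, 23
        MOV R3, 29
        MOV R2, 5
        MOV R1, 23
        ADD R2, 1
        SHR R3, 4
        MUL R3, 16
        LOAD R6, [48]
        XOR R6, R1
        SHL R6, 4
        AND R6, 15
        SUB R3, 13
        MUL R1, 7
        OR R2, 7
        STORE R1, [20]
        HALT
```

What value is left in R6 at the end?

MOV R6, 23 → R6=23
MOV R3, 29 → R3=29
MOV R2, 5 → R2=5
MOV R1, 23 → R1=23
ADD R2, 1 → R2=5+1=6
SHR R3, 4 → R3=29>>4=1
MUL R3, 16 → R3=1*16=16
LOAD R6, [48] → R6=M[48]=35
XOR R6, R1 → R6=35^23=52
SHL R6, 4 → R6=52<<4=832
AND R6, 15 → R6=832&15=0
SUB R3, 13 → R3=16-13=3
MUL R1, 7 → R1=23*7=161
OR R2, 7 → R2=6|7=7
STORE R1, [20] → M[20]=161
halt.

0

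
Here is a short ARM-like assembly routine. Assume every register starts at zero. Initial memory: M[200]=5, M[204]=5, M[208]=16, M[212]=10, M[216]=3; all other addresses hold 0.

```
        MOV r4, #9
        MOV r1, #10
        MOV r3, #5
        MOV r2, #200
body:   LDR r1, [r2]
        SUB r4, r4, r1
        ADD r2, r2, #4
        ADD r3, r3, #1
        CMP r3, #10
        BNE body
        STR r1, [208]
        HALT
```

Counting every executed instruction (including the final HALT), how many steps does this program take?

36

after MOV r4, #9: r4=9
after MOV r1, #10: r1=10
after MOV r3, #5: r3=5
after MOV r2, #200: r2=200
after LDR r1, [r2]: r1=M[200]=5
after SUB r4, r4, r1: r4=9-5=4
after ADD r2, r2, #4: r2=200+4=204
after ADD r3, r3, #1: r3=5+1=6
CMP r3, #10  (cmp 6,10)
BNE body: taken
after LDR r1, [r2]: r1=M[204]=5
after SUB r4, r4, r1: r4=4-5=-1
after ADD r2, r2, #4: r2=204+4=208
after ADD r3, r3, #1: r3=6+1=7
CMP r3, #10  (cmp 7,10)
BNE body: taken
after LDR r1, [r2]: r1=M[208]=16
after SUB r4, r4, r1: r4=(-1)-16=-17
after ADD r2, r2, #4: r2=208+4=212
after ADD r3, r3, #1: r3=7+1=8
CMP r3, #10  (cmp 8,10)
BNE body: taken
after LDR r1, [r2]: r1=M[212]=10
after SUB r4, r4, r1: r4=(-17)-10=-27
after ADD r2, r2, #4: r2=212+4=216
after ADD r3, r3, #1: r3=8+1=9
CMP r3, #10  (cmp 9,10)
BNE body: taken
after LDR r1, [r2]: r1=M[216]=3
after SUB r4, r4, r1: r4=(-27)-3=-30
after ADD r2, r2, #4: r2=216+4=220
after ADD r3, r3, #1: r3=9+1=10
CMP r3, #10  (cmp 10,10)
BNE body: not taken
STR r1, [208] → M[208]=3
halt.
Total executed instructions: 36.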